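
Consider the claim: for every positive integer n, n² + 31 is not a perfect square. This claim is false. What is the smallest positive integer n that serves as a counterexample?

We need the least positive integer n for which n² + 31 is a perfect square.
For n = 1, 2, 3, 4, …, 12, 13, 14 the conclusion holds.
n = 15: 15² + 31 = 256 = 16², a perfect square.

n = 15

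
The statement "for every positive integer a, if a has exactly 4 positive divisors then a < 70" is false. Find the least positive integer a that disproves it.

We need the least positive integer a for which a has exactly 4 positive divisors but the claim fails.
For a = 6, 8, 10, 14, …, 62, 65, 69 the conclusion holds.
a = 74: τ(74) = 4; 74 ≥ 70.
Thus a = 74 disproves the claim, and no smaller a works.

a = 74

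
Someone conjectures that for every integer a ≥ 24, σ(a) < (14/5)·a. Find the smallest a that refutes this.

a = 60

Check each integer a ≥ 24 in order until the claim fails.
For a = 24, 25, 26, 27, …, 57, 58, 59 the conclusion holds.
a = 60: σ(60) = 168; 168 ≥ 168.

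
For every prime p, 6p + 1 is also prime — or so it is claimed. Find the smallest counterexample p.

Check each prime p in order until 6p + 1 is not prime.
p = 2: 6p + 1 = 13, prime.
p = 3: 6p + 1 = 19, prime.
p = 5: 6p + 1 = 31, prime.
p = 7: 6p + 1 = 43, prime.
p = 11: 6p + 1 = 67, prime.
p = 13: 6p + 1 = 79, prime.
p = 17: 6p + 1 = 103, prime.
p = 19: 6p + 1 = 115 = 5 × 23, not prime.
Thus p = 19 disproves the claim, and no smaller p works.

p = 19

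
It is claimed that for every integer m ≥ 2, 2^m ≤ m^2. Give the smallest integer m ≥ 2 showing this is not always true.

m = 5

Check each integer m ≥ 2 in order until 2^m > m^2.
For m = 2, 3, 4 the conclusion holds.
m = 5: 2^m = 32 and m^2 = 25, so 32 > 25.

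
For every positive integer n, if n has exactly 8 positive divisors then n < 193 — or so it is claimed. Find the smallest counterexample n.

n = 195

A counterexample is any positive integer n such that n has exactly 8 positive divisors but the claim fails; we check each in order.
For n = 24, 30, 40, 42, …, 186, 189, 190 the conclusion holds.
n = 195: τ(195) = 8; 195 ≥ 193.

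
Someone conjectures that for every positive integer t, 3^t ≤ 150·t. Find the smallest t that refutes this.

t = 7

Check each positive integer t in order until 3^t > 150·t.
For t = 1, 2, 3, 4, 5, 6 the conclusion holds.
t = 7: 3^t = 2187 and 150·t = 1050, so 2187 > 1050.
Thus t = 7 disproves the claim, and no smaller t works.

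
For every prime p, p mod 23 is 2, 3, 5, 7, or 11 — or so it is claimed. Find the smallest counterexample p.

p = 2: 2 mod 23 = 2.
p = 3: 3 mod 23 = 3.
p = 5: 5 mod 23 = 5.
p = 7: 7 mod 23 = 7.
p = 11: 11 mod 23 = 11.
p = 13: 13 mod 23 = 13 — not in {2, 3, 5, 7, 11}.
Hence p = 13 is a counterexample.

p = 13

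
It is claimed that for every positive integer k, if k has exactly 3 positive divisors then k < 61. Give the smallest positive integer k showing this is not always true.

We need the least positive integer k for which k has exactly 3 positive divisors but the claim fails.
The first 4 eligible values, up to k = 49, all satisfy the conclusion.
k = 121: τ(121) = 3; 121 ≥ 61.
Hence k = 121 is a counterexample.

k = 121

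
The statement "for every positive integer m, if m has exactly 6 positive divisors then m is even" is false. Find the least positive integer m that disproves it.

We need the least positive integer m for which m has exactly 6 positive divisors but m is odd.
For m = 12, 18, 20, 28, 32, 44 the conclusion holds.
m = 45: divisors of 45: 1, 3, 5, 9, 15, 45; 45 is odd.

m = 45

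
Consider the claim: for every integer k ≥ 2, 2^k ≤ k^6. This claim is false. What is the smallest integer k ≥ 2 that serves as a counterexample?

The first 28 eligible values, up to k = 29, all satisfy the conclusion.
k = 30: 2^k = 1073741824 and k^6 = 729000000, so 1073741824 > 729000000.

k = 30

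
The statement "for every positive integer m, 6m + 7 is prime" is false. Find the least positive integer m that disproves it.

m = 3

Check each positive integer m in order until 6m + 7 is not prime.
For m = 1, 2 the conclusion holds.
m = 3: 6m + 7 = 25 = 5 × 5, composite.
Hence m = 3 is a counterexample.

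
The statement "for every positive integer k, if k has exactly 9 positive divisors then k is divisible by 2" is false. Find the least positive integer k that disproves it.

k = 225

We need the least positive integer k for which k has exactly 9 positive divisors but k is not divisible by 2.
k = 36: τ(36) = 9; 36 mod 2 = 0.
k = 100: τ(100) = 9; 100 mod 2 = 0.
k = 196: τ(196) = 9; 196 mod 2 = 0.
k = 225: τ(225) = 9; 225 mod 2 = 1.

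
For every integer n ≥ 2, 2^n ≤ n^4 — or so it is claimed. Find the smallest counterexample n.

For n = 2, 3, 4, 5, …, 14, 15, 16 the conclusion holds.
n = 17: 2^n = 131072 and n^4 = 83521, so 131072 > 83521.
Hence n = 17 is a counterexample.

n = 17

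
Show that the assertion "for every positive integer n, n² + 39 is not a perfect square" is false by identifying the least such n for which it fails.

n = 5

A counterexample is any positive integer n such that n² + 39 is a perfect square; we check each in order.
The first 4 eligible values, up to n = 4, all satisfy the conclusion.
n = 5: 5² + 39 = 64 = 8², a perfect square.
Thus n = 5 disproves the claim, and no smaller n works.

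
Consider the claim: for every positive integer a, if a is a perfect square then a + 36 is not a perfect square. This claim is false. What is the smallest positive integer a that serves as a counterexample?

a = 64

A counterexample is any positive integer a such that a is a perfect square but a + 36 is a perfect square; we check each in order.
For a = 1, 4, 9, 16, 25, 36, 49 the conclusion holds.
a = 64: 64 = 8² and 64 + 36 = 100 = 10².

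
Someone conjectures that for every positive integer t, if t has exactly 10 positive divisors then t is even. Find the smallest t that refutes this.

For t = 48, 80, 112, 162, 176, 208, 272, 304, 368 the conclusion holds.
t = 405: divisors of 405: 10 divisors; 405 is odd.
Hence t = 405 is a counterexample.

t = 405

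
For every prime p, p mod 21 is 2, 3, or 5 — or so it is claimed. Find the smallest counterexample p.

p = 7

Check each prime p in order until the claim fails.
For p = 2, 3, 5 the conclusion holds.
p = 7: 7 mod 21 = 7 — not in {2, 3, 5}.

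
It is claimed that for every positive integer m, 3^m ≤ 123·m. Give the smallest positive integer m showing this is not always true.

We need the least positive integer m for which 3^m > 123·m.
For m = 1, 2, 3, 4, 5, 6 the conclusion holds.
m = 7: 3^m = 2187 and 123·m = 861, so 2187 > 861.
So m = 7 is the smallest counterexample.

m = 7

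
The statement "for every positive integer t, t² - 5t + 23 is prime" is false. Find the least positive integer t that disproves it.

A counterexample is any positive integer t such that t² - 5t + 23 is not prime; we check each in order.
The first 18 eligible values, up to t = 18, all satisfy the conclusion.
t = 19: t² - 5t + 23 = 289 = 17 × 17, composite.

t = 19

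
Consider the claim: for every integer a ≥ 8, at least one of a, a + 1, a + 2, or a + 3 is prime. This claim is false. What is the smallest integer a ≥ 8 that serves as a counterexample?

a = 24

A counterexample is any integer a ≥ 8 such that a, a + 1, a + 2, a + 3 are all composite; we check each in order.
For a = 8, 9, 10, 11, …, 21, 22, 23 the conclusion holds.
a = 24: 24 = 2 × 12; 25 = 5 × 5; 26 = 2 × 13; 27 = 3 × 9 — all composite.
So a = 24 is the smallest counterexample.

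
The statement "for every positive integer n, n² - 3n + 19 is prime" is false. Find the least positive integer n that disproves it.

n = 18

For n = 1, 2, 3, 4, …, 15, 16, 17 the conclusion holds.
n = 18: n² - 3n + 19 = 289 = 17 × 17, composite.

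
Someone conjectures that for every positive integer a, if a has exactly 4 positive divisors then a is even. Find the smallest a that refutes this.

For a = 6, 8, 10, 14 the conclusion holds.
a = 15: divisors of 15: 1, 3, 5, 15; 15 is odd.
So a = 15 is the smallest counterexample.

a = 15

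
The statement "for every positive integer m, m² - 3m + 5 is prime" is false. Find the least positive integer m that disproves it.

m = 4

A counterexample is any positive integer m such that m² - 3m + 5 is not prime; we check each in order.
For m = 1, 2, 3 the conclusion holds.
m = 4: m² - 3m + 5 = 9 = 3 × 3, composite.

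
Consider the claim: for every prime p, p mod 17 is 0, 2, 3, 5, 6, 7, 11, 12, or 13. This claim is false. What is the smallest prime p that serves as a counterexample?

p = 31

We need the least prime p for which the claim fails.
For p = 2, 3, 5, 7, 11, 13, 17, 19, 23, 29 the conclusion holds.
p = 31: 31 mod 17 = 14 — not in {0, 2, 3, 5, 6, 7, 11, 12, 13}.
Hence p = 31 is a counterexample.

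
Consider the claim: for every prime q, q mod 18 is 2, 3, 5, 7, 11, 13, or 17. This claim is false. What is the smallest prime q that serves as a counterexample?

q = 19

A counterexample is any prime q such that the claim fails; we check each in order.
For q = 2, 3, 5, 7, 11, 13, 17 the conclusion holds.
q = 19: 19 mod 18 = 1 — not in {2, 3, 5, 7, 11, 13, 17}.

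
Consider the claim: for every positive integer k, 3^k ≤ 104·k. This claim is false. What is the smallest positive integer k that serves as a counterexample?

k = 6

We need the least positive integer k for which 3^k > 104·k.
k = 1: 3^k = 3 and 104·k = 104, so 3 ≤ 104.
k = 2: 3^k = 9 and 104·k = 208, so 9 ≤ 208.
k = 3: 3^k = 27 and 104·k = 312, so 27 ≤ 312.
k = 4: 3^k = 81 and 104·k = 416, so 81 ≤ 416.
k = 5: 3^k = 243 and 104·k = 520, so 243 ≤ 520.
k = 6: 3^k = 729 and 104·k = 624, so 729 > 624.
Thus k = 6 disproves the claim, and no smaller k works.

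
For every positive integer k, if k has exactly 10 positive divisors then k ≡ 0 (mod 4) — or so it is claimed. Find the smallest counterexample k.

We need the least positive integer k for which k has exactly 10 positive divisors but the claim fails.
k = 48: τ(48) = 10; 48 ≡ 0 (mod 4).
k = 80: τ(80) = 10; 80 ≡ 0 (mod 4).
k = 112: τ(112) = 10; 112 ≡ 0 (mod 4).
k = 162: τ(162) = 10; 162 ≡ 2 (mod 4).
So k = 162 is the smallest counterexample.

k = 162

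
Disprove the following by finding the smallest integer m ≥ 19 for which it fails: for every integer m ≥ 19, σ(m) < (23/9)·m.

m = 48

For m = 19, 20, 21, 22, …, 45, 46, 47 the conclusion holds.
m = 48: σ(48) = 124; 124 ≥ 368/3.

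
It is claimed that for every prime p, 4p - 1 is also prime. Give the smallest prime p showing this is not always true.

p = 2: 4p - 1 = 7, prime.
p = 3: 4p - 1 = 11, prime.
p = 5: 4p - 1 = 19, prime.
p = 7: 4p - 1 = 27 = 3 × 9, not prime.

p = 7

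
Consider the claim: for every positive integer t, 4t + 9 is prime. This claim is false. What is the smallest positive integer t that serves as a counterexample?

We need the least positive integer t for which 4t + 9 is not prime.
t = 1: 4t + 9 = 13, prime.
t = 2: 4t + 9 = 17, prime.
t = 3: 4t + 9 = 21 = 3 × 7, composite.

t = 3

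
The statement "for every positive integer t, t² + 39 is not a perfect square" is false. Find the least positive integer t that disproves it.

t = 5

A counterexample is any positive integer t such that t² + 39 is a perfect square; we check each in order.
For t = 1, 2, 3, 4 the conclusion holds.
t = 5: 5² + 39 = 64 = 8², a perfect square.
Thus t = 5 disproves the claim, and no smaller t works.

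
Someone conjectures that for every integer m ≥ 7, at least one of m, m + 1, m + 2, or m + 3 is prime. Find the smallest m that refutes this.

We need the least integer m ≥ 7 for which m, m + 1, m + 2, m + 3 are all composite.
For m = 7, 8, 9, 10, …, 21, 22, 23 the conclusion holds.
m = 24: 24 = 2 × 12; 25 = 5 × 5; 26 = 2 × 13; 27 = 3 × 9 — all composite.
Thus m = 24 disproves the claim, and no smaller m works.

m = 24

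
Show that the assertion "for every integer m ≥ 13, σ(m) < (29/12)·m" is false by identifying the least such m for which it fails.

For m = 13, 14, 15, 16, …, 21, 22, 23 the conclusion holds.
m = 24: σ(24) = 60; 60 ≥ 58.

m = 24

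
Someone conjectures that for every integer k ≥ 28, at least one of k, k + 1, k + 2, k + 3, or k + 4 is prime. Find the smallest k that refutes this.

k = 32

k = 28: 29 is prime.
k = 29: 29 is prime.
k = 30: 31 is prime.
k = 31: 31 is prime.
k = 32: 32 = 2 × 16; 33 = 3 × 11; 34 = 2 × 17; 35 = 5 × 7; 36 = 2 × 18 — all composite.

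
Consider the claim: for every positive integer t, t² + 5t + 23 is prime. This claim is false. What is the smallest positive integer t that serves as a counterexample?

Check each positive integer t in order until t² + 5t + 23 is not prime.
The first 13 eligible values, up to t = 13, all satisfy the conclusion.
t = 14: t² + 5t + 23 = 289 = 17 × 17, composite.
Thus t = 14 disproves the claim, and no smaller t works.

t = 14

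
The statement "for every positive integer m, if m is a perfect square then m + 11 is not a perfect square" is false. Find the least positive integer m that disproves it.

m = 25

Check each positive integer m in order until m is a perfect square but m + 11 is a perfect square.
m = 1: 1 + 11 = 12, not a perfect square.
m = 4: 4 + 11 = 15, not a perfect square.
m = 9: 9 + 11 = 20, not a perfect square.
m = 16: 16 + 11 = 27, not a perfect square.
m = 25: 25 = 5² and 25 + 11 = 36 = 6².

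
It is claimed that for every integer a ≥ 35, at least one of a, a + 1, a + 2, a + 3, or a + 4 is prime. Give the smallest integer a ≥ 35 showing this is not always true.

a = 48

Check each integer a ≥ 35 in order until a, a + 1, a + 2, a + 3, a + 4 are all composite.
For a = 35, 36, 37, 38, …, 45, 46, 47 the conclusion holds.
a = 48: 48 = 2 × 24; 49 = 7 × 7; 50 = 2 × 25; 51 = 3 × 17; 52 = 2 × 26 — all composite.
Thus a = 48 disproves the claim, and no smaller a works.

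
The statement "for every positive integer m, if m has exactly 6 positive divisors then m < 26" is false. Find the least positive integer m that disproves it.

m = 28

m = 12: τ(12) = 6; 12 < 26.
m = 18: τ(18) = 6; 18 < 26.
m = 20: τ(20) = 6; 20 < 26.
m = 28: τ(28) = 6; 28 ≥ 26.
Thus m = 28 disproves the claim, and no smaller m works.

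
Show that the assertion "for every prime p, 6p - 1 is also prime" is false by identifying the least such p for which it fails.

Check each prime p in order until 6p - 1 is not prime.
The first 4 eligible values, up to p = 7, all satisfy the conclusion.
p = 11: 6p - 1 = 65 = 5 × 13, not prime.
Thus p = 11 disproves the claim, and no smaller p works.

p = 11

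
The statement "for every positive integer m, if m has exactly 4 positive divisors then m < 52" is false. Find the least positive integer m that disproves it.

m = 55

We need the least positive integer m for which m has exactly 4 positive divisors but the claim fails.
The first 16 eligible values, up to m = 51, all satisfy the conclusion.
m = 55: τ(55) = 4; 55 ≥ 52.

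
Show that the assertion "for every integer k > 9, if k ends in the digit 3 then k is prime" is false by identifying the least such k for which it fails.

A counterexample is any integer k > 9 such that k ends in the digit 3 but k is not prime; we check each in order.
For k = 13, 23 the conclusion holds.
k = 33: 33 ends in 3; 33 = 3 × 11, composite.
Hence k = 33 is a counterexample.

k = 33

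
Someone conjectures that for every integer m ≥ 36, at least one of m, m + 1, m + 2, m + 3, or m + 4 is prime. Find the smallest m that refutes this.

Check each integer m ≥ 36 in order until m, m + 1, m + 2, m + 3, m + 4 are all composite.
For m = 36, 37, 38, 39, …, 45, 46, 47 the conclusion holds.
m = 48: 48 = 2 × 24; 49 = 7 × 7; 50 = 2 × 25; 51 = 3 × 17; 52 = 2 × 26 — all composite.
Hence m = 48 is a counterexample.

m = 48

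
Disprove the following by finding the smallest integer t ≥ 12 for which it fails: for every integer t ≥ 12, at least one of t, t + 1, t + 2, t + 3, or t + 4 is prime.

t = 24

Check each integer t ≥ 12 in order until t, t + 1, t + 2, t + 3, t + 4 are all composite.
For t = 12, 13, 14, 15, …, 21, 22, 23 the conclusion holds.
t = 24: 24 = 2 × 12; 25 = 5 × 5; 26 = 2 × 13; 27 = 3 × 9; 28 = 2 × 14 — all composite.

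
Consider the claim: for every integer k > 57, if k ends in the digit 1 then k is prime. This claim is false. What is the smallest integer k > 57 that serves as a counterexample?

k = 81

For k = 61, 71 the conclusion holds.
k = 81: 81 ends in 1; 81 = 3 × 27, composite.
Hence k = 81 is a counterexample.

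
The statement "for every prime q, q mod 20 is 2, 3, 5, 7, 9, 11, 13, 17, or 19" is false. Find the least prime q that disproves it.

q = 41

For q = 2, 3, 5, 7, …, 29, 31, 37 the conclusion holds.
q = 41: 41 mod 20 = 1 — not in {2, 3, 5, 7, 9, 11, 13, 17, 19}.
So q = 41 is the smallest counterexample.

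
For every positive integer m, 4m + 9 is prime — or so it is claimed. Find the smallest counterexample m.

Check each positive integer m in order until 4m + 9 is not prime.
For m = 1, 2 the conclusion holds.
m = 3: 4m + 9 = 21 = 3 × 7, composite.

m = 3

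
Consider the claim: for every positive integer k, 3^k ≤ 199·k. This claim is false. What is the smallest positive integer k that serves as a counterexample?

Check each positive integer k in order until 3^k > 199·k.
The first 6 eligible values, up to k = 6, all satisfy the conclusion.
k = 7: 3^k = 2187 and 199·k = 1393, so 2187 > 1393.

k = 7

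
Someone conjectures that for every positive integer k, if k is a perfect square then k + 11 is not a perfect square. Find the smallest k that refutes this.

k = 25

A counterexample is any positive integer k such that k is a perfect square but k + 11 is a perfect square; we check each in order.
The first 4 eligible values, up to k = 16, all satisfy the conclusion.
k = 25: 25 = 5² and 25 + 11 = 36 = 6².
Hence k = 25 is a counterexample.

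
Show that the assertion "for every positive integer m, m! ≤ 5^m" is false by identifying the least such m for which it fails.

We need the least positive integer m for which m! > 5^m.
The first 11 eligible values, up to m = 11, all satisfy the conclusion.
m = 12: m! = 479001600 and 5^m = 244140625, so 479001600 > 244140625.

m = 12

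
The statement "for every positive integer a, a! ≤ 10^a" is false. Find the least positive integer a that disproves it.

a = 25

We need the least positive integer a for which a! > 10^a.
For a = 1, 2, 3, 4, …, 22, 23, 24 the conclusion holds.
a = 25: a! = 15511210043330985984000000 and 10^a = 10000000000000000000000000, so 15511210043330985984000000 > 10000000000000000000000000.
So a = 25 is the smallest counterexample.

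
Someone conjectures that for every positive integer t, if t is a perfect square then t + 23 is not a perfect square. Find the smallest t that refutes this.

For t = 1, 4, 9, 16, 25, 36, 49, 64, 81, 100 the conclusion holds.
t = 121: 121 = 11² and 121 + 23 = 144 = 12².
Thus t = 121 disproves the claim, and no smaller t works.

t = 121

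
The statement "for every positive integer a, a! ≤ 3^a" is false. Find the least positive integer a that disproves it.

A counterexample is any positive integer a such that a! > 3^a; we check each in order.
a = 1: a! = 1 and 3^a = 3, so 1 ≤ 3.
a = 2: a! = 2 and 3^a = 9, so 2 ≤ 9.
a = 3: a! = 6 and 3^a = 27, so 6 ≤ 27.
a = 4: a! = 24 and 3^a = 81, so 24 ≤ 81.
a = 5: a! = 120 and 3^a = 243, so 120 ≤ 243.
a = 6: a! = 720 and 3^a = 729, so 720 ≤ 729.
a = 7: a! = 5040 and 3^a = 2187, so 5040 > 2187.
Thus a = 7 disproves the claim, and no smaller a works.

a = 7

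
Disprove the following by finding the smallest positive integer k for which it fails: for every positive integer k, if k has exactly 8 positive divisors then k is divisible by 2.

For k = 24, 30, 40, 42, …, 88, 102, 104 the conclusion holds.
k = 105: τ(105) = 8; 105 mod 2 = 1.
Thus k = 105 disproves the claim, and no smaller k works.

k = 105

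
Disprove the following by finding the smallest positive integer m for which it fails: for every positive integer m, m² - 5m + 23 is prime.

m = 19

The first 18 eligible values, up to m = 18, all satisfy the conclusion.
m = 19: m² - 5m + 23 = 289 = 17 × 17, composite.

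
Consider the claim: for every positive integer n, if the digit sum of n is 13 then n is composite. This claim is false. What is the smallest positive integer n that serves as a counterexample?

n = 67

Check each positive integer n in order until the digit sum of n is 13 but n is prime.
n = 49: digit sum 13; 49 is composite.
n = 58: digit sum 13; 58 is composite.
n = 67: digit sum 13; 67 is prime, not composite.
Hence n = 67 is a counterexample.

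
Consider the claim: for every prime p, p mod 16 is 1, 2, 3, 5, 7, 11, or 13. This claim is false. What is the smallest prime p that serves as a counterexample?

p = 31

For p = 2, 3, 5, 7, 11, 13, 17, 19, 23, 29 the conclusion holds.
p = 31: 31 mod 16 = 15 — not in {1, 2, 3, 5, 7, 11, 13}.
Hence p = 31 is a counterexample.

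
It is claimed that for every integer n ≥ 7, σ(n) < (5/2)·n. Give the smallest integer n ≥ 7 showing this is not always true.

Check each integer n ≥ 7 in order until the claim fails.
The first 17 eligible values, up to n = 23, all satisfy the conclusion.
n = 24: σ(24) = 60; 60 ≥ 60.
So n = 24 is the smallest counterexample.

n = 24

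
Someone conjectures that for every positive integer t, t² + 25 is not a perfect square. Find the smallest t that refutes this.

t = 12

For t = 1, 2, 3, 4, …, 9, 10, 11 the conclusion holds.
t = 12: 12² + 25 = 169 = 13², a perfect square.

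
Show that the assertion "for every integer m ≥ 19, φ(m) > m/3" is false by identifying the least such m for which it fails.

A counterexample is any integer m ≥ 19 such that the claim fails; we check each in order.
m = 19: φ(19) = 18 and 19/3 = 19/3, so φ(19) > 19/3.
m = 20: φ(20) = 8 and 20/3 = 20/3, so φ(20) > 20/3.
m = 21: φ(21) = 12 and 21/3 = 7, so φ(21) > 21/3.
m = 22: φ(22) = 10 and 22/3 = 22/3, so φ(22) > 22/3.
m = 23: φ(23) = 22 and 23/3 = 23/3, so φ(23) > 23/3.
m = 24: φ(24) = 8 and 24/3 = 8, so φ(24) ≤ 24/3.
Thus m = 24 disproves the claim, and no smaller m works.

m = 24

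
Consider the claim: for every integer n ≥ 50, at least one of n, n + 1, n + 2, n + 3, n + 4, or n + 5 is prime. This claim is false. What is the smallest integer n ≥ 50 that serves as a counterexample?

The first 40 eligible values, up to n = 89, all satisfy the conclusion.
n = 90: 90 = 2 × 45; 91 = 7 × 13; 92 = 2 × 46; 93 = 3 × 31; 94 = 2 × 47; 95 = 5 × 19 — all composite.
Thus n = 90 disproves the claim, and no smaller n works.

n = 90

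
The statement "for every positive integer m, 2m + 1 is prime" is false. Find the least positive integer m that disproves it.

m = 4

A counterexample is any positive integer m such that 2m + 1 is not prime; we check each in order.
For m = 1, 2, 3 the conclusion holds.
m = 4: 2m + 1 = 9 = 3 × 3, composite.
So m = 4 is the smallest counterexample.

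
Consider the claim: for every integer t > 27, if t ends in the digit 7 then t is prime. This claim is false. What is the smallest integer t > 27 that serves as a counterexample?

t = 57

A counterexample is any integer t > 27 such that t ends in the digit 7 but t is not prime; we check each in order.
For t = 37, 47 the conclusion holds.
t = 57: 57 ends in 7; 57 = 3 × 19, composite.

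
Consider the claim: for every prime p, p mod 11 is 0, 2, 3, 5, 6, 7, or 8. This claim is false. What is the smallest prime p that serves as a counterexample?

A counterexample is any prime p such that the claim fails; we check each in order.
The first 8 eligible values, up to p = 19, all satisfy the conclusion.
p = 23: 23 mod 11 = 1 — not in {0, 2, 3, 5, 6, 7, 8}.
Hence p = 23 is a counterexample.

p = 23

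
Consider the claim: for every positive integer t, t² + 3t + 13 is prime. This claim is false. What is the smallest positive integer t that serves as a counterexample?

A counterexample is any positive integer t such that t² + 3t + 13 is not prime; we check each in order.
The first 8 eligible values, up to t = 8, all satisfy the conclusion.
t = 9: t² + 3t + 13 = 121 = 11 × 11, composite.

t = 9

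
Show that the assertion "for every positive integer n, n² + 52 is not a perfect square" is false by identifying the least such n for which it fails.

A counterexample is any positive integer n such that n² + 52 is a perfect square; we check each in order.
The first 11 eligible values, up to n = 11, all satisfy the conclusion.
n = 12: 12² + 52 = 196 = 14², a perfect square.

n = 12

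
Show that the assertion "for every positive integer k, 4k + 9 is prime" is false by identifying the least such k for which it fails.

We need the least positive integer k for which 4k + 9 is not prime.
k = 1: 4k + 9 = 13, prime.
k = 2: 4k + 9 = 17, prime.
k = 3: 4k + 9 = 21 = 3 × 7, composite.

k = 3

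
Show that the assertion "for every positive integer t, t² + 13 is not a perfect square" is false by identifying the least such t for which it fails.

t = 6

We need the least positive integer t for which t² + 13 is a perfect square.
For t = 1, 2, 3, 4, 5 the conclusion holds.
t = 6: 6² + 13 = 49 = 7², a perfect square.
Thus t = 6 disproves the claim, and no smaller t works.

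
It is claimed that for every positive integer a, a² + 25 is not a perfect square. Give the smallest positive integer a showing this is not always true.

We need the least positive integer a for which a² + 25 is a perfect square.
The first 11 eligible values, up to a = 11, all satisfy the conclusion.
a = 12: 12² + 25 = 169 = 13², a perfect square.
Hence a = 12 is a counterexample.

a = 12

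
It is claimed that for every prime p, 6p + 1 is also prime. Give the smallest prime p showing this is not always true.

p = 19

A counterexample is any prime p such that 6p + 1 is not prime; we check each in order.
p = 2: 6p + 1 = 13, prime.
p = 3: 6p + 1 = 19, prime.
p = 5: 6p + 1 = 31, prime.
p = 7: 6p + 1 = 43, prime.
p = 11: 6p + 1 = 67, prime.
p = 13: 6p + 1 = 79, prime.
p = 17: 6p + 1 = 103, prime.
p = 19: 6p + 1 = 115 = 5 × 23, not prime.
So p = 19 is the smallest counterexample.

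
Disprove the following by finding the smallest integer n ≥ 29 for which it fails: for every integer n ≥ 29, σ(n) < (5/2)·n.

A counterexample is any integer n ≥ 29 such that the claim fails; we check each in order.
For n = 29, 30, 31, 32, 33, 34, 35 the conclusion holds.
n = 36: σ(36) = 91; 91 ≥ 90.
Thus n = 36 disproves the claim, and no smaller n works.

n = 36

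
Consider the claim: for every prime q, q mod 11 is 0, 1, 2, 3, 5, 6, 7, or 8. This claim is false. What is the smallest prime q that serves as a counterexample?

q = 31

The first 10 eligible values, up to q = 29, all satisfy the conclusion.
q = 31: 31 mod 11 = 9 — not in {0, 1, 2, 3, 5, 6, 7, 8}.
Thus q = 31 disproves the claim, and no smaller q works.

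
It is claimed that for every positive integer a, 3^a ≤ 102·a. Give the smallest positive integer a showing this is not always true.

a = 6

A counterexample is any positive integer a such that 3^a > 102·a; we check each in order.
For a = 1, 2, 3, 4, 5 the conclusion holds.
a = 6: 3^a = 729 and 102·a = 612, so 729 > 612.
Hence a = 6 is a counterexample.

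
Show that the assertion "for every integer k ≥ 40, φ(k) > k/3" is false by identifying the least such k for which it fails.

k = 42

A counterexample is any integer k ≥ 40 such that the claim fails; we check each in order.
For k = 40, 41 the conclusion holds.
k = 42: φ(42) = 12 and 42/3 = 14, so φ(42) ≤ 42/3.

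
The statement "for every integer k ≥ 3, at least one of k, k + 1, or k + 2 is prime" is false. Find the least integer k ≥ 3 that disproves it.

Check each integer k ≥ 3 in order until k, k + 1, k + 2 are all composite.
k = 3: 3 is prime.
k = 4: 5 is prime.
k = 5: 5 is prime.
k = 6: 7 is prime.
k = 7: 7 is prime.
k = 8: 8 = 2 × 4; 9 = 3 × 3; 10 = 2 × 5 — all composite.
Thus k = 8 disproves the claim, and no smaller k works.

k = 8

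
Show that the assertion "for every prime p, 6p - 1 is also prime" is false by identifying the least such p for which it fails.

p = 11

We need the least prime p for which 6p - 1 is not prime.
The first 4 eligible values, up to p = 7, all satisfy the conclusion.
p = 11: 6p - 1 = 65 = 5 × 13, not prime.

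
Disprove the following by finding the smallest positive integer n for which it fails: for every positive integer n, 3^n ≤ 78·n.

n = 6

The first 5 eligible values, up to n = 5, all satisfy the conclusion.
n = 6: 3^n = 729 and 78·n = 468, so 729 > 468.
Hence n = 6 is a counterexample.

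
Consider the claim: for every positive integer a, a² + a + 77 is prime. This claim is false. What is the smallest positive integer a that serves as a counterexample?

We need the least positive integer a for which a² + a + 77 is not prime.
a = 1: a² + a + 77 = 79, prime.
a = 2: a² + a + 77 = 83, prime.
a = 3: a² + a + 77 = 89, prime.
a = 4: a² + a + 77 = 97, prime.
a = 5: a² + a + 77 = 107, prime.
a = 6: a² + a + 77 = 119 = 7 × 17, composite.

a = 6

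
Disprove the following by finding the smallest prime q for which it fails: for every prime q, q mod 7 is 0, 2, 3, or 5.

We need the least prime q for which the claim fails.
The first 4 eligible values, up to q = 7, all satisfy the conclusion.
q = 11: 11 mod 7 = 4 — not in {0, 2, 3, 5}.

q = 11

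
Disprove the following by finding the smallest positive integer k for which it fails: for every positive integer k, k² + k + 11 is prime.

k = 10

A counterexample is any positive integer k such that k² + k + 11 is not prime; we check each in order.
For k = 1, 2, 3, 4, 5, 6, 7, 8, 9 the conclusion holds.
k = 10: k² + k + 11 = 121 = 11 × 11, composite.
So k = 10 is the smallest counterexample.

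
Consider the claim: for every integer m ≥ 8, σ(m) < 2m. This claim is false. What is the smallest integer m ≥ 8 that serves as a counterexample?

The first 4 eligible values, up to m = 11, all satisfy the conclusion.
m = 12: σ(12) = 28; 28 ≥ 24.

m = 12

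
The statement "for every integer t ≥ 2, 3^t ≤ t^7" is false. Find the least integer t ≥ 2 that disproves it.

A counterexample is any integer t ≥ 2 such that 3^t > t^7; we check each in order.
The first 17 eligible values, up to t = 18, all satisfy the conclusion.
t = 19: 3^t = 1162261467 and t^7 = 893871739, so 1162261467 > 893871739.

t = 19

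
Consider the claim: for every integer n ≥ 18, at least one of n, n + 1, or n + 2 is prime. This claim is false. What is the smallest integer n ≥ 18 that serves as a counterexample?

n = 20

We need the least integer n ≥ 18 for which n, n + 1, n + 2 are all composite.
For n = 18, 19 the conclusion holds.
n = 20: 20 = 2 × 10; 21 = 3 × 7; 22 = 2 × 11 — all composite.
So n = 20 is the smallest counterexample.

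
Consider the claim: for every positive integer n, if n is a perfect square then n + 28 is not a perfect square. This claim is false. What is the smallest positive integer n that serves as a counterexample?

Check each positive integer n in order until n is a perfect square but n + 28 is a perfect square.
For n = 1, 4, 9, 16, 25 the conclusion holds.
n = 36: 36 = 6² and 36 + 28 = 64 = 8².
So n = 36 is the smallest counterexample.

n = 36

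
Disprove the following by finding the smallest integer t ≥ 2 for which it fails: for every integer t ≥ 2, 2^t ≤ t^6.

We need the least integer t ≥ 2 for which 2^t > t^6.
For t = 2, 3, 4, 5, …, 27, 28, 29 the conclusion holds.
t = 30: 2^t = 1073741824 and t^6 = 729000000, so 1073741824 > 729000000.
So t = 30 is the smallest counterexample.

t = 30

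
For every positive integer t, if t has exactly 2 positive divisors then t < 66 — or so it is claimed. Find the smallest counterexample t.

t = 67

For t = 2, 3, 5, 7, …, 53, 59, 61 the conclusion holds.
t = 67: τ(67) = 2; 67 ≥ 66.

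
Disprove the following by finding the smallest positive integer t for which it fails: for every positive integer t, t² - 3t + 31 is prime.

t = 4

We need the least positive integer t for which t² - 3t + 31 is not prime.
For t = 1, 2, 3 the conclusion holds.
t = 4: t² - 3t + 31 = 35 = 5 × 7, composite.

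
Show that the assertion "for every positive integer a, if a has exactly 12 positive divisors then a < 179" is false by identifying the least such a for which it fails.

Check each positive integer a in order until a has exactly 12 positive divisors but the claim fails.
The first 12 eligible values, up to a = 160, all satisfy the conclusion.
a = 198: τ(198) = 12; 198 ≥ 179.
Hence a = 198 is a counterexample.

a = 198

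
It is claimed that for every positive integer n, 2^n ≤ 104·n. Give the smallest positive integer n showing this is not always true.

n = 11

We need the least positive integer n for which 2^n > 104·n.
The first 10 eligible values, up to n = 10, all satisfy the conclusion.
n = 11: 2^n = 2048 and 104·n = 1144, so 2048 > 1144.
Thus n = 11 disproves the claim, and no smaller n works.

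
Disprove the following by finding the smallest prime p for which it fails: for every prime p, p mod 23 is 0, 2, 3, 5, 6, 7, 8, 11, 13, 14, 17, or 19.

p = 41

Check each prime p in order until the claim fails.
The first 12 eligible values, up to p = 37, all satisfy the conclusion.
p = 41: 41 mod 23 = 18 — not in {0, 2, 3, 5, 6, 7, 8, 11, 13, 14, 17, 19}.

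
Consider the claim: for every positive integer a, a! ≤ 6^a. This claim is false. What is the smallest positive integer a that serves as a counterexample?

A counterexample is any positive integer a such that a! > 6^a; we check each in order.
The first 13 eligible values, up to a = 13, all satisfy the conclusion.
a = 14: a! = 87178291200 and 6^a = 78364164096, so 87178291200 > 78364164096.

a = 14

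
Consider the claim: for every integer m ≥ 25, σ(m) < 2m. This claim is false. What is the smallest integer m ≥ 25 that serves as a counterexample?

m = 28

We need the least integer m ≥ 25 for which the claim fails.
For m = 25, 26, 27 the conclusion holds.
m = 28: σ(28) = 56; 56 ≥ 56.
So m = 28 is the smallest counterexample.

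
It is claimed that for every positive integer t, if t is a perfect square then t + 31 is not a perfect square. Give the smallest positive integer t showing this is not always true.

t = 225

Check each positive integer t in order until t is a perfect square but t + 31 is a perfect square.
For t = 1, 4, 9, 16, …, 144, 169, 196 the conclusion holds.
t = 225: 225 = 15² and 225 + 31 = 256 = 16².
Thus t = 225 disproves the claim, and no smaller t works.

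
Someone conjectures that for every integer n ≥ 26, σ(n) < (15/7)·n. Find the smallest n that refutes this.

n = 26: σ(26) = 42; 42 < 390/7.
n = 27: σ(27) = 40; 40 < 405/7.
n = 28: σ(28) = 56; 56 < 60.
n = 29: σ(29) = 30; 30 < 435/7.
n = 30: σ(30) = 72; 72 ≥ 450/7.

n = 30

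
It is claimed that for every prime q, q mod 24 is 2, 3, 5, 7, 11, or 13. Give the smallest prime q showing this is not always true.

A counterexample is any prime q such that the claim fails; we check each in order.
q = 2: 2 mod 24 = 2.
q = 3: 3 mod 24 = 3.
q = 5: 5 mod 24 = 5.
q = 7: 7 mod 24 = 7.
q = 11: 11 mod 24 = 11.
q = 13: 13 mod 24 = 13.
q = 17: 17 mod 24 = 17 — not in {2, 3, 5, 7, 11, 13}.

q = 17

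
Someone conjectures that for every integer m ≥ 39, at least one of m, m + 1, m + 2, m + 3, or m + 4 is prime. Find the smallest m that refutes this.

For m = 39, 40, 41, 42, 43, 44, 45, 46, 47 the conclusion holds.
m = 48: 48 = 2 × 24; 49 = 7 × 7; 50 = 2 × 25; 51 = 3 × 17; 52 = 2 × 26 — all composite.
Hence m = 48 is a counterexample.

m = 48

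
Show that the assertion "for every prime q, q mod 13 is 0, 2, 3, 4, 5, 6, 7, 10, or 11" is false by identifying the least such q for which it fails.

For q = 2, 3, 5, 7, …, 37, 41, 43 the conclusion holds.
q = 47: 47 mod 13 = 8 — not in {0, 2, 3, 4, 5, 6, 7, 10, 11}.

q = 47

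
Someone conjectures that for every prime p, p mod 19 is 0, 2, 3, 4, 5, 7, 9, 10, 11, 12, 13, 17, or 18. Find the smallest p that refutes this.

We need the least prime p for which the claim fails.
The first 15 eligible values, up to p = 47, all satisfy the conclusion.
p = 53: 53 mod 19 = 15 — not in {0, 2, 3, 4, 5, 7, 9, 10, 11, 12, 13, 17, 18}.
So p = 53 is the smallest counterexample.

p = 53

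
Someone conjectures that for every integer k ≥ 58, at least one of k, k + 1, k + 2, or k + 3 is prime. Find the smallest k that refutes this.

k = 62

A counterexample is any integer k ≥ 58 such that k, k + 1, k + 2, k + 3 are all composite; we check each in order.
The first 4 eligible values, up to k = 61, all satisfy the conclusion.
k = 62: 62 = 2 × 31; 63 = 3 × 21; 64 = 2 × 32; 65 = 5 × 13 — all composite.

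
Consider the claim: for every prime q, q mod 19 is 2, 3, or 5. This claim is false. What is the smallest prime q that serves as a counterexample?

Check each prime q in order until the claim fails.
For q = 2, 3, 5 the conclusion holds.
q = 7: 7 mod 19 = 7 — not in {2, 3, 5}.

q = 7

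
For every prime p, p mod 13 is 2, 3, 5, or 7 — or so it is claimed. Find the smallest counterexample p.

p = 11

For p = 2, 3, 5, 7 the conclusion holds.
p = 11: 11 mod 13 = 11 — not in {2, 3, 5, 7}.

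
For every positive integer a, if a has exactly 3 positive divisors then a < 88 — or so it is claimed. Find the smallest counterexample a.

a = 121

A counterexample is any positive integer a such that a has exactly 3 positive divisors but the claim fails; we check each in order.
The first 4 eligible values, up to a = 49, all satisfy the conclusion.
a = 121: τ(121) = 3; 121 ≥ 88.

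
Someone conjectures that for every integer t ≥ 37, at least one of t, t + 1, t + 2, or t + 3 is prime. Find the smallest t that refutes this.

t = 48

The first 11 eligible values, up to t = 47, all satisfy the conclusion.
t = 48: 48 = 2 × 24; 49 = 7 × 7; 50 = 2 × 25; 51 = 3 × 17 — all composite.
So t = 48 is the smallest counterexample.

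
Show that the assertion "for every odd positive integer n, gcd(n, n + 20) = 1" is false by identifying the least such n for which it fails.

A counterexample is any odd positive integer n such that gcd(n, n + 20) > 1; we check each in order.
n = 1: gcd(1, 21) = 1.
n = 3: gcd(3, 23) = 1.
n = 5: gcd(5, 25) = 5.

n = 5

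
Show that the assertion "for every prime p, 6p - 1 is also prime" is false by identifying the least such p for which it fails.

p = 11

For p = 2, 3, 5, 7 the conclusion holds.
p = 11: 6p - 1 = 65 = 5 × 13, not prime.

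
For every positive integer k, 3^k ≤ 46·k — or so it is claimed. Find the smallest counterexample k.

A counterexample is any positive integer k such that 3^k > 46·k; we check each in order.
The first 4 eligible values, up to k = 4, all satisfy the conclusion.
k = 5: 3^k = 243 and 46·k = 230, so 243 > 230.
Thus k = 5 disproves the claim, and no smaller k works.

k = 5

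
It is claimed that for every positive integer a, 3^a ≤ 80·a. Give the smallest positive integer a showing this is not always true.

a = 6

A counterexample is any positive integer a such that 3^a > 80·a; we check each in order.
a = 1: 3^a = 3 and 80·a = 80, so 3 ≤ 80.
a = 2: 3^a = 9 and 80·a = 160, so 9 ≤ 160.
a = 3: 3^a = 27 and 80·a = 240, so 27 ≤ 240.
a = 4: 3^a = 81 and 80·a = 320, so 81 ≤ 320.
a = 5: 3^a = 243 and 80·a = 400, so 243 ≤ 400.
a = 6: 3^a = 729 and 80·a = 480, so 729 > 480.
Hence a = 6 is a counterexample.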